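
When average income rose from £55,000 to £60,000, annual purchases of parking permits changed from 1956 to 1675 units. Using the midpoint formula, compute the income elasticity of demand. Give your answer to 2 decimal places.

ΔQ = -281, ΔI = 5000. Midpoints: Ī = 57,500, Q̄ = 1815.5.
ε_I = (ΔQ/ΔI)(Ī/Q̄) = (-281/5000)(57500/1815.5).
ε_I < 0, so the good is inferior.

-1.78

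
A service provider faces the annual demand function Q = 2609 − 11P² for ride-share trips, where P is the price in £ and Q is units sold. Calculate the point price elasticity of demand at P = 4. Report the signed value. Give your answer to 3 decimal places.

-0.145

At P = 4, Q = 2433.
dQ/dP = −22P = -88.
ε = (dQ/dP)(P/Q) = (-88)(4/2433).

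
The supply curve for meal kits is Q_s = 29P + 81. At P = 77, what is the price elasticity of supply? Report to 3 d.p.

0.965

At P = 77, Q_s = 2314.
dQ_s/dP = 29.
ε_s = (dQ_s/dP)(P/Q_s) = (29)(77/2314).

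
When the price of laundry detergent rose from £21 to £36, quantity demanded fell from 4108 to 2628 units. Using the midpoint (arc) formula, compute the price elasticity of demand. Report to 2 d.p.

ΔQ = 2628 − 4108 = -1480; ΔP = 36 − 21 = 15.
Midpoints: P̄ = 28.50, Q̄ = 3368.0.
ε = (ΔQ/ΔP)(P̄/Q̄) = (-1480/15)(28.50/3368.0).

-0.83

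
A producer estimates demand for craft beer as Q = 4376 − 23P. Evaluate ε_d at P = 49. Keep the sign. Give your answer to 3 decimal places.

-0.347

At P = 49, Q = 3249.
dQ/dP = −23.
ε = (dQ/dP)(P/Q) = (-23)(49/3249).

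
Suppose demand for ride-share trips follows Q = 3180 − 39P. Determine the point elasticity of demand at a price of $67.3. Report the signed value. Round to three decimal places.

At P = 67.3, Q = 555.300.
dQ/dP = −39.
ε = (dQ/dP)(P/Q) = (-39)(67.3/555.300).
|ε| > 1, so demand is elastic at this price.

-4.727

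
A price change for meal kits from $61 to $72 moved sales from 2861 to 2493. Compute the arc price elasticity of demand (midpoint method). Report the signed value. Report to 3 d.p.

ΔQ = 2493 − 2861 = -368; ΔP = 72 − 61 = 11.
Midpoints: P̄ = 66.50, Q̄ = 2677.0.
ε = (ΔQ/ΔP)(P̄/Q̄) = (-368/11)(66.50/2677.0).

-0.831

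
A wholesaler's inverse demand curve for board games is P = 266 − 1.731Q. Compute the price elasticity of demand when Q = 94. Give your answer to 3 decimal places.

-0.635

At Q = 94, P = 266 − 1.731(94) = 103.29.
dP/dQ = −1.731, so dQ/dP = 1/(−1.731) = -0.578.
ε = (dQ/dP)(P/Q) = (-0.578)(103.29/94).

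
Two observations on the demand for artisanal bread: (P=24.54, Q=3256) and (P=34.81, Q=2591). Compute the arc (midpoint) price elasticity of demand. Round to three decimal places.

ΔQ = 2591 − 3256 = -665; ΔP = 34.81 − 24.54 = 10.27.
Midpoints: P̄ = 29.68, Q̄ = 2923.5.
ε = (ΔQ/ΔP)(P̄/Q̄) = (-665/10.27)(29.68/2923.5).

-0.657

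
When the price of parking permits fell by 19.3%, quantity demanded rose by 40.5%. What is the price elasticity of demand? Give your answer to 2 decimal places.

ε = %ΔQ / %ΔP = (40.5)/(-19.3) = -2.098.

-2.10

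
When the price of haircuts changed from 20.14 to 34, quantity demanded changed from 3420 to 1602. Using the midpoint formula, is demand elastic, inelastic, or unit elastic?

elastic

Arc ε ≈ -1.414.
|ε| = 1.41 > 1.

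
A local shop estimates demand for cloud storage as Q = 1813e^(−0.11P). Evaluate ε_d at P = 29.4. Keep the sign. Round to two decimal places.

At P = 29.4, Q = 71.431.
dQ/dP = −0.11·1813e^(−0.11P) = −0.11Q = -7.857.
ε = (dQ/dP)(P/Q) = (-7.857)(29.4/71.431).

-3.23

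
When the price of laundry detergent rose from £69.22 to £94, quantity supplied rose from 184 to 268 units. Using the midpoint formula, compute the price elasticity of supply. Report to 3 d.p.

1.224

ΔQ = 268 − 184 = 84; ΔP = 94 − 69.22 = 24.78.
Midpoints: P̄ = 81.61, Q̄ = 226.0.
ε_s = (ΔQ/ΔP)(P̄/Q̄) = (84/24.78)(81.61/226.0).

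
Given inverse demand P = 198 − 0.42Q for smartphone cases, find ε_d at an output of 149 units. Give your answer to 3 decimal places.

-2.164

At Q = 149, P = 198 − 0.42(149) = 135.42.
dP/dQ = −0.42, so dQ/dP = 1/(−0.42) = -2.381.
ε = (dQ/dP)(P/Q) = (-2.381)(135.42/149).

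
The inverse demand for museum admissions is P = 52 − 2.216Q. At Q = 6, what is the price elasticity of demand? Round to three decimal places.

At Q = 6, P = 52 − 2.216(6) = 38.70.
dP/dQ = −2.216, so dQ/dP = 1/(−2.216) = -0.451.
ε = (dQ/dP)(P/Q) = (-0.451)(38.70/6).

-2.911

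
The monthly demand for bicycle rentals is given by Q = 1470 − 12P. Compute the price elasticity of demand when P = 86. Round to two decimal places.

At P = 86, Q = 438.
dQ/dP = −12.
ε = (dQ/dP)(P/Q) = (-12)(86/438).
|ε| > 1, so demand is elastic at this price.

-2.36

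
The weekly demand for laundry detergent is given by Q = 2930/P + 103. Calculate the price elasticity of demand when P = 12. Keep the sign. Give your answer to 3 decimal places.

At P = 12, Q = 347.167.
dQ/dP = −2930/P² = -20.347.
ε = (dQ/dP)(P/Q) = (-20.347)(12/347.167).

-0.703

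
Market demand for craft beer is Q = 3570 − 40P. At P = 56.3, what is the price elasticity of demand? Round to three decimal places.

-1.709

At P = 56.3, Q = 1318.
dQ/dP = −40.
ε = (dQ/dP)(P/Q) = (-40)(56.3/1318).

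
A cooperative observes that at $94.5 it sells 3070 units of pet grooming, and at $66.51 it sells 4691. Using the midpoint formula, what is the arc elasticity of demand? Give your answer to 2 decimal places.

-1.20

ΔQ = 4691 − 3070 = 1621; ΔP = 66.51 − 94.5 = -27.99.
Midpoints: P̄ = 80.50, Q̄ = 3880.5.
ε = (ΔQ/ΔP)(P̄/Q̄) = (1621/-27.99)(80.50/3880.5).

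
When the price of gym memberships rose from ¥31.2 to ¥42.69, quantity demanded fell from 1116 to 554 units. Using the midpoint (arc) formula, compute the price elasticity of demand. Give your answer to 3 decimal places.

ΔQ = 554 − 1116 = -562; ΔP = 42.69 − 31.2 = 11.49.
Midpoints: P̄ = 36.95, Q̄ = 835.0.
ε = (ΔQ/ΔP)(P̄/Q̄) = (-562/11.49)(36.95/835.0).

-2.164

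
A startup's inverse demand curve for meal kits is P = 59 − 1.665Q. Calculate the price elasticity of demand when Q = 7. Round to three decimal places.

At Q = 7, P = 59 − 1.665(7) = 47.34.
dP/dQ = −1.665, so dQ/dP = 1/(−1.665) = -0.601.
ε = (dQ/dP)(P/Q) = (-0.601)(47.34/7).

-4.062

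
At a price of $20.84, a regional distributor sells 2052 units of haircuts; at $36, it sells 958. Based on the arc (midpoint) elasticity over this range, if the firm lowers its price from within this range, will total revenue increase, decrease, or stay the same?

increase

Arc ε = (-1094/15.16)(28.42/1505.0) ≈ -1.363.
|ε| = 1.36 > 1, so demand is elastic. A price cut therefore raises total revenue.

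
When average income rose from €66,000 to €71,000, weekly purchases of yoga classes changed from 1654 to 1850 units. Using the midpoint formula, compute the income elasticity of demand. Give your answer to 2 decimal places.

1.53

ΔQ = 196, ΔI = 5000. Midpoints: Ī = 68,500, Q̄ = 1752.0.
ε_I = (ΔQ/ΔI)(Ī/Q̄) = (196/5000)(68500/1752.0).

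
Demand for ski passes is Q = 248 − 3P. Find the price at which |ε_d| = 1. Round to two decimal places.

41.33

For linear demand Q = a − bP, ε = −bP/(a − bP). |ε| = 1 when bP = a − bP, i.e. P = a/(2b).
P = 248/(2·3) = 248/6 = 41.3333.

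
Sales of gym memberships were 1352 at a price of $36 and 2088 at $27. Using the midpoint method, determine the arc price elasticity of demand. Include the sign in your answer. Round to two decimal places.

ΔQ = 2088 − 1352 = 736; ΔP = 27 − 36 = -9.
Midpoints: P̄ = 31.50, Q̄ = 1720.0.
ε = (ΔQ/ΔP)(P̄/Q̄) = (736/-9)(31.50/1720.0).

-1.50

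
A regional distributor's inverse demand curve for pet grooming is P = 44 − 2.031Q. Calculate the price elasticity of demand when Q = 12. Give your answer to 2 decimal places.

-0.81

At Q = 12, P = 44 − 2.031(12) = 19.63.
dP/dQ = −2.031, so dQ/dP = 1/(−2.031) = -0.492.
ε = (dQ/dP)(P/Q) = (-0.492)(19.63/12).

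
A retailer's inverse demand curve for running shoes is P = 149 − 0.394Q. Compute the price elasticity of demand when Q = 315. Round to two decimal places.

-0.20

At Q = 315, P = 149 − 0.394(315) = 24.89.
dP/dQ = −0.394, so dQ/dP = 1/(−0.394) = -2.538.
ε = (dQ/dP)(P/Q) = (-2.538)(24.89/315).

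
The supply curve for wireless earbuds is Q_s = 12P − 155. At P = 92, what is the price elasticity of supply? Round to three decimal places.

1.163

At P = 92, Q_s = 949.
dQ_s/dP = 12.
ε_s = (dQ_s/dP)(P/Q_s) = (12)(92/949).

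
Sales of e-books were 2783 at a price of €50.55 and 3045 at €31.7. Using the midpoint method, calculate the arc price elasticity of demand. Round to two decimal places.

ΔQ = 3045 − 2783 = 262; ΔP = 31.7 − 50.55 = -18.85.
Midpoints: P̄ = 41.12, Q̄ = 2914.0.
ε = (ΔQ/ΔP)(P̄/Q̄) = (262/-18.85)(41.12/2914.0).

-0.20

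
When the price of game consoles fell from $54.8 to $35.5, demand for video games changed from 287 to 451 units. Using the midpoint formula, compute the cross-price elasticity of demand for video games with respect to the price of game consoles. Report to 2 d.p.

-1.04

ΔQ_x = 451 − 287 = 164; ΔP_y = 35.5 − 54.8 = -19.3.
Midpoints: P̄_y = 45.15, Q̄_x = 369.0.
ε_xy = (ΔQ_x/ΔP_y)(P̄_y/Q̄_x) = (164/-19.3)(45.15/369.0).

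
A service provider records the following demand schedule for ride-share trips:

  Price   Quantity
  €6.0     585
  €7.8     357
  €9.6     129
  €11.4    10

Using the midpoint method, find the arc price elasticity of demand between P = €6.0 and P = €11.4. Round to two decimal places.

At P = 6.0, Q = 585; at P = 11.4, Q = 10.
ΔQ = -575, ΔP = 5.4. Midpoints: P̄ = 8.70, Q̄ = 297.5.
ε = (ΔQ/ΔP)(P̄/Q̄) = (-575/5.4)(8.70/297.5).

-3.11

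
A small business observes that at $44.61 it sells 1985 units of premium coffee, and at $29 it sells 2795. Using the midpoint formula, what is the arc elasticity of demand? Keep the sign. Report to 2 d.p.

-0.80

ΔQ = 2795 − 1985 = 810; ΔP = 29 − 44.61 = -15.61.
Midpoints: P̄ = 36.80, Q̄ = 2390.0.
ε = (ΔQ/ΔP)(P̄/Q̄) = (810/-15.61)(36.80/2390.0).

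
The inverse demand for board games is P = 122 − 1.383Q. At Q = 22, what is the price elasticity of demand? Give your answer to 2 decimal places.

-3.01

At Q = 22, P = 122 − 1.383(22) = 91.57.
dP/dQ = −1.383, so dQ/dP = 1/(−1.383) = -0.723.
ε = (dQ/dP)(P/Q) = (-0.723)(91.57/22).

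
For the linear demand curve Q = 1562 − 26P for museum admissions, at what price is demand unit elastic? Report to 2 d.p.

30.04

For linear demand Q = a − bP, ε = −bP/(a − bP). |ε| = 1 when bP = a − bP, i.e. P = a/(2b).
P = 1562/(2·26) = 1562/52 = 30.0385.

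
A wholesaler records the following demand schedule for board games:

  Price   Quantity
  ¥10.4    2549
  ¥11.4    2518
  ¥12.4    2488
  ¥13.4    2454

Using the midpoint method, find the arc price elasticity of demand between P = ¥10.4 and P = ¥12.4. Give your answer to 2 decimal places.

-0.14

At P = 10.4, Q = 2549; at P = 12.4, Q = 2488.
ΔQ = -61, ΔP = 2.0. Midpoints: P̄ = 11.40, Q̄ = 2518.5.
ε = (ΔQ/ΔP)(P̄/Q̄) = (-61/2.0)(11.40/2518.5).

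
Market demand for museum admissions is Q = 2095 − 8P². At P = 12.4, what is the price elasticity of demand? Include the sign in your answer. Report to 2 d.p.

-2.84

At P = 12.4, Q = 864.920.
dQ/dP = −16P = -198.400.
ε = (dQ/dP)(P/Q) = (-198.400)(12.4/864.920).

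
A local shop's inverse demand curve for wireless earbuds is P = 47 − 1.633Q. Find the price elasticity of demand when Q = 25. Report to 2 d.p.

At Q = 25, P = 47 − 1.633(25) = 6.17.
dP/dQ = −1.633, so dQ/dP = 1/(−1.633) = -0.612.
ε = (dQ/dP)(P/Q) = (-0.612)(6.17/25).

-0.15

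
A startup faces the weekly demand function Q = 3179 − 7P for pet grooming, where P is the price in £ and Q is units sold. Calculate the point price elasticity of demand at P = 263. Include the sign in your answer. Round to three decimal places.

-1.376

At P = 263, Q = 1338.
dQ/dP = −7.
ε = (dQ/dP)(P/Q) = (-7)(263/1338).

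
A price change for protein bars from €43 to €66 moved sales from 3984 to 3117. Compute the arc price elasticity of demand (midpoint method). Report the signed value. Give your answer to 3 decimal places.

-0.579

ΔQ = 3117 − 3984 = -867; ΔP = 66 − 43 = 23.
Midpoints: P̄ = 54.50, Q̄ = 3550.5.
ε = (ΔQ/ΔP)(P̄/Q̄) = (-867/23)(54.50/3550.5).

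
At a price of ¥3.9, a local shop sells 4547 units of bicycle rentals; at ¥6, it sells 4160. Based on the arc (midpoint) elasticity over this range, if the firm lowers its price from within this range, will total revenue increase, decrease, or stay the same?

decrease

Arc ε = (-387/2.1)(4.95/4353.5) ≈ -0.210.
|ε| = 0.21 < 1, so demand is inelastic. A price cut therefore reduces total revenue.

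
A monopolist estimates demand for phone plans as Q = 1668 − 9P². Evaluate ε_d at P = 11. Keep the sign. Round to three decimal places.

At P = 11, Q = 579.
dQ/dP = −18P = -198.
ε = (dQ/dP)(P/Q) = (-198)(11/579).

-3.762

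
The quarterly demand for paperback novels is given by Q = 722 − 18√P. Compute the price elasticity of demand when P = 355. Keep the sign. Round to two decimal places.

-0.44

At P = 355, Q = 382.854.
dQ/dP = −18/(2√P) = -0.478.
ε = (dQ/dP)(P/Q) = (-0.478)(355/382.854).
|ε| < 1, so demand is inelastic at this price.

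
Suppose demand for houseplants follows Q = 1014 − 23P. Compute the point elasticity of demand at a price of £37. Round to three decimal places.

At P = 37, Q = 163.
dQ/dP = −23.
ε = (dQ/dP)(P/Q) = (-23)(37/163).

-5.221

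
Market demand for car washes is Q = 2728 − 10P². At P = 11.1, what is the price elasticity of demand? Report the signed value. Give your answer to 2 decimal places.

At P = 11.1, Q = 1495.900.
dQ/dP = −20P = -222.
ε = (dQ/dP)(P/Q) = (-222)(11.1/1495.900).

-1.65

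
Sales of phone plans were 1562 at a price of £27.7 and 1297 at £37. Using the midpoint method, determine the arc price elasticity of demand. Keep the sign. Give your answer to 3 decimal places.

-0.645

ΔQ = 1297 − 1562 = -265; ΔP = 37 − 27.7 = 9.3.
Midpoints: P̄ = 32.35, Q̄ = 1429.5.
ε = (ΔQ/ΔP)(P̄/Q̄) = (-265/9.3)(32.35/1429.5).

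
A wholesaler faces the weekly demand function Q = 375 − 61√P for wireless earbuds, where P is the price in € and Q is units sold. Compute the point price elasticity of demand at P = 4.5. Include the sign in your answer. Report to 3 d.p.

-0.263

At P = 4.5, Q = 245.599.
dQ/dP = −61/(2√P) = -14.378.
ε = (dQ/dP)(P/Q) = (-14.378)(4.5/245.599).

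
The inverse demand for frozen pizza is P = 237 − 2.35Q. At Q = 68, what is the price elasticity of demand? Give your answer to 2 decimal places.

-0.48

At Q = 68, P = 237 − 2.35(68) = 77.20.
dP/dQ = −2.35, so dQ/dP = 1/(−2.35) = -0.426.
ε = (dQ/dP)(P/Q) = (-0.426)(77.20/68).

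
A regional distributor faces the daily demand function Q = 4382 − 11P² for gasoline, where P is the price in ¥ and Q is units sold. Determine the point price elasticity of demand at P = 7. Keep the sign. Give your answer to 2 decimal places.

-0.28

At P = 7, Q = 3843.
dQ/dP = −22P = -154.
ε = (dQ/dP)(P/Q) = (-154)(7/3843).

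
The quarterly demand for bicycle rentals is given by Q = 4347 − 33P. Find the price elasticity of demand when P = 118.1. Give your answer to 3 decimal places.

-8.666

At P = 118.1, Q = 449.700.
dQ/dP = −33.
ε = (dQ/dP)(P/Q) = (-33)(118.1/449.700).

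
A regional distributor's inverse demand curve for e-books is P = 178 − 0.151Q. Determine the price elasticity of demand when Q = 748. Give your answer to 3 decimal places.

At Q = 748, P = 178 − 0.151(748) = 65.05.
dP/dQ = −0.151, so dQ/dP = 1/(−0.151) = -6.623.
ε = (dQ/dP)(P/Q) = (-6.623)(65.05/748).

-0.576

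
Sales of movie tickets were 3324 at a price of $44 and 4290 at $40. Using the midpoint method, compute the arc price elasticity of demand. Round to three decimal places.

-2.664

ΔQ = 4290 − 3324 = 966; ΔP = 40 − 44 = -4.
Midpoints: P̄ = 42.00, Q̄ = 3807.0.
ε = (ΔQ/ΔP)(P̄/Q̄) = (966/-4)(42.00/3807.0).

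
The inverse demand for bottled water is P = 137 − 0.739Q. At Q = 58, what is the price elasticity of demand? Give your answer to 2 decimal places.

At Q = 58, P = 137 − 0.739(58) = 94.14.
dP/dQ = −0.739, so dQ/dP = 1/(−0.739) = -1.353.
ε = (dQ/dP)(P/Q) = (-1.353)(94.14/58).

-2.20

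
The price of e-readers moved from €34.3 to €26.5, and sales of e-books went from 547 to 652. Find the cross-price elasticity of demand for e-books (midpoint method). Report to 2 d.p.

ΔQ_x = 652 − 547 = 105; ΔP_y = 26.5 − 34.3 = -7.8.
Midpoints: P̄_y = 30.40, Q̄_x = 599.5.
ε_xy = (ΔQ_x/ΔP_y)(P̄_y/Q̄_x) = (105/-7.8)(30.40/599.5).
ε_xy < 0, so the goods are complements.

-0.68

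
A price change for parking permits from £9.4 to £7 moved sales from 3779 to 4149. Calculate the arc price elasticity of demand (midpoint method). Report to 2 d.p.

ΔQ = 4149 − 3779 = 370; ΔP = 7 − 9.4 = -2.4.
Midpoints: P̄ = 8.20, Q̄ = 3964.0.
ε = (ΔQ/ΔP)(P̄/Q̄) = (370/-2.4)(8.20/3964.0).

-0.32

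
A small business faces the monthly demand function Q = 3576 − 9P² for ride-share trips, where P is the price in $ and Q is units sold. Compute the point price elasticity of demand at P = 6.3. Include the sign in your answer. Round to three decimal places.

At P = 6.3, Q = 3218.790.
dQ/dP = −18P = -113.400.
ε = (dQ/dP)(P/Q) = (-113.400)(6.3/3218.790).

-0.222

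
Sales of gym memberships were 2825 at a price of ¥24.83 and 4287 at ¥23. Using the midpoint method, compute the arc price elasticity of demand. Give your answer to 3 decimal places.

-5.373

ΔQ = 4287 − 2825 = 1462; ΔP = 23 − 24.83 = -1.83.
Midpoints: P̄ = 23.91, Q̄ = 3556.0.
ε = (ΔQ/ΔP)(P̄/Q̄) = (1462/-1.83)(23.91/3556.0).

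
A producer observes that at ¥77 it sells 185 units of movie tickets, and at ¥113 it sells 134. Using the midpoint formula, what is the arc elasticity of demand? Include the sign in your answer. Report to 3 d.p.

-0.844

ΔQ = 134 − 185 = -51; ΔP = 113 − 77 = 36.
Midpoints: P̄ = 95.00, Q̄ = 159.5.
ε = (ΔQ/ΔP)(P̄/Q̄) = (-51/36)(95.00/159.5).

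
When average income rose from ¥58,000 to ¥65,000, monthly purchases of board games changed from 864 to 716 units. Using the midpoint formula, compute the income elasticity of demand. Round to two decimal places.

-1.65

ΔQ = -148, ΔI = 7000. Midpoints: Ī = 61,500, Q̄ = 790.0.
ε_I = (ΔQ/ΔI)(Ī/Q̄) = (-148/7000)(61500/790.0).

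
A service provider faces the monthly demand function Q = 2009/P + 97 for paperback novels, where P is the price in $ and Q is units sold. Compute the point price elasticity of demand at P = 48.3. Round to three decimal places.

At P = 48.3, Q = 138.594.
dQ/dP = −2009/P² = -0.861.
ε = (dQ/dP)(P/Q) = (-0.861)(48.3/138.594).
|ε| < 1, so demand is inelastic at this price.

-0.300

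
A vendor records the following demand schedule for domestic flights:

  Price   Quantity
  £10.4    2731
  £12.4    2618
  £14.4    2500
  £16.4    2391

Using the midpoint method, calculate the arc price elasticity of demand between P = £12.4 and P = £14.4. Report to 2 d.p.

-0.31

At P = 12.4, Q = 2618; at P = 14.4, Q = 2500.
ΔQ = -118, ΔP = 2.0. Midpoints: P̄ = 13.40, Q̄ = 2559.0.
ε = (ΔQ/ΔP)(P̄/Q̄) = (-118/2.0)(13.40/2559.0).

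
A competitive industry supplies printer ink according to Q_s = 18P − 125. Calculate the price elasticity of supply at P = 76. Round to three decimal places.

1.101

At P = 76, Q_s = 1243.
dQ_s/dP = 18.
ε_s = (dQ_s/dP)(P/Q_s) = (18)(76/1243).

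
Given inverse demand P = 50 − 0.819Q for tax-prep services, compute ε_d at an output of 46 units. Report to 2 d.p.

At Q = 46, P = 50 − 0.819(46) = 12.33.
dP/dQ = −0.819, so dQ/dP = 1/(−0.819) = -1.221.
ε = (dQ/dP)(P/Q) = (-1.221)(12.33/46).

-0.33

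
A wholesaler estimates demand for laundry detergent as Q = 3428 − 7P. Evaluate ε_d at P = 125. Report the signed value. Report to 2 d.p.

At P = 125, Q = 2553.
dQ/dP = −7.
ε = (dQ/dP)(P/Q) = (-7)(125/2553).

-0.34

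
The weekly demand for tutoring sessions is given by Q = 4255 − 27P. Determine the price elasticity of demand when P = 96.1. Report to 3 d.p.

At P = 96.1, Q = 1660.300.
dQ/dP = −27.
ε = (dQ/dP)(P/Q) = (-27)(96.1/1660.300).

-1.563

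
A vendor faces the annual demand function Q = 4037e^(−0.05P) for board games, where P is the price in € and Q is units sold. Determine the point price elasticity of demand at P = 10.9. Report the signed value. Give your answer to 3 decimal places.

At P = 10.9, Q = 2340.821.
dQ/dP = −0.05·4037e^(−0.05P) = −0.05Q = -117.041.
ε = (dQ/dP)(P/Q) = (-117.041)(10.9/2340.821).

-0.545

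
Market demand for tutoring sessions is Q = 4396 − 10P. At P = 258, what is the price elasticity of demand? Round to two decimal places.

-1.42

At P = 258, Q = 1816.
dQ/dP = −10.
ε = (dQ/dP)(P/Q) = (-10)(258/1816).
|ε| > 1, so demand is elastic at this price.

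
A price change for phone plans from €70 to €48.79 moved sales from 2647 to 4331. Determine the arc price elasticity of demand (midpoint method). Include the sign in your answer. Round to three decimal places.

ΔQ = 4331 − 2647 = 1684; ΔP = 48.79 − 70 = -21.21.
Midpoints: P̄ = 59.39, Q̄ = 3489.0.
ε = (ΔQ/ΔP)(P̄/Q̄) = (1684/-21.21)(59.39/3489.0).

-1.352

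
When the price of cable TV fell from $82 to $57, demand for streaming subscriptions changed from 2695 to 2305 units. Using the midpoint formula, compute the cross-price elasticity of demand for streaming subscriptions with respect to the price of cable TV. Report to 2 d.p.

ΔQ_x = 2305 − 2695 = -390; ΔP_y = 57 − 82 = -25.
Midpoints: P̄_y = 69.50, Q̄_x = 2500.0.
ε_xy = (ΔQ_x/ΔP_y)(P̄_y/Q̄_x) = (-390/-25)(69.50/2500.0).

0.43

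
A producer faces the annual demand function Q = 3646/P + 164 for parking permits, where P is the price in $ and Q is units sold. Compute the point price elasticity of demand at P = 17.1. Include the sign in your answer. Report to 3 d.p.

-0.565

At P = 17.1, Q = 377.216.
dQ/dP = −3646/P² = -12.469.
ε = (dQ/dP)(P/Q) = (-12.469)(17.1/377.216).
|ε| < 1, so demand is inelastic at this price.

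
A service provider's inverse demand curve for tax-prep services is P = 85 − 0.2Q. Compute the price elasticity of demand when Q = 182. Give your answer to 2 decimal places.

At Q = 182, P = 85 − 0.2(182) = 48.60.
dP/dQ = −0.2, so dQ/dP = 1/(−0.2) = -5.000.
ε = (dQ/dP)(P/Q) = (-5.000)(48.60/182).

-1.34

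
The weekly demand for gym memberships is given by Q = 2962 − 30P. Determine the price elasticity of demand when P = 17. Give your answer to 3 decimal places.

-0.208

At P = 17, Q = 2452.
dQ/dP = −30.
ε = (dQ/dP)(P/Q) = (-30)(17/2452).
|ε| < 1, so demand is inelastic at this price.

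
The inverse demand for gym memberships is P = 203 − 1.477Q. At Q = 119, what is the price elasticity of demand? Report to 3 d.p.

-0.155

At Q = 119, P = 203 − 1.477(119) = 27.24.
dP/dQ = −1.477, so dQ/dP = 1/(−1.477) = -0.677.
ε = (dQ/dP)(P/Q) = (-0.677)(27.24/119).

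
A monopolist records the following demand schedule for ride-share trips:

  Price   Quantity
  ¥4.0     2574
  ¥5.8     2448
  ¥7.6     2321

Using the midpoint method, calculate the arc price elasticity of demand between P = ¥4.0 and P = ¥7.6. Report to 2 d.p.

-0.17

At P = 4.0, Q = 2574; at P = 7.6, Q = 2321.
ΔQ = -253, ΔP = 3.6. Midpoints: P̄ = 5.80, Q̄ = 2447.5.
ε = (ΔQ/ΔP)(P̄/Q̄) = (-253/3.6)(5.80/2447.5).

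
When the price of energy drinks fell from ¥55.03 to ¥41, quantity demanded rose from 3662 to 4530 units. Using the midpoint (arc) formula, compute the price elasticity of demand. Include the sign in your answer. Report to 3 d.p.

ΔQ = 4530 − 3662 = 868; ΔP = 41 − 55.03 = -14.03.
Midpoints: P̄ = 48.02, Q̄ = 4096.0.
ε = (ΔQ/ΔP)(P̄/Q̄) = (868/-14.03)(48.02/4096.0).

-0.725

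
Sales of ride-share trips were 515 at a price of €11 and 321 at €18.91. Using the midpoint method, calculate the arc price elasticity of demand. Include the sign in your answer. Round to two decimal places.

-0.88

ΔQ = 321 − 515 = -194; ΔP = 18.91 − 11 = 7.91.
Midpoints: P̄ = 14.96, Q̄ = 418.0.
ε = (ΔQ/ΔP)(P̄/Q̄) = (-194/7.91)(14.96/418.0).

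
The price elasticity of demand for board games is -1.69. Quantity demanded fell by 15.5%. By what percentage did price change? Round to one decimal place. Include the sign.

%ΔP ≈ %ΔQ / ε = (-15.5%)/(-1.69) = 9.17%.

9.2%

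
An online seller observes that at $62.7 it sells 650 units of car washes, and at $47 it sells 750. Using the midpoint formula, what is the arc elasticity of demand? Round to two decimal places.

-0.50

ΔQ = 750 − 650 = 100; ΔP = 47 − 62.7 = -15.7.
Midpoints: P̄ = 54.85, Q̄ = 700.0.
ε = (ΔQ/ΔP)(P̄/Q̄) = (100/-15.7)(54.85/700.0).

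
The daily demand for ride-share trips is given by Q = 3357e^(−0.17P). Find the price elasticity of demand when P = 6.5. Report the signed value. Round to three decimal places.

At P = 6.5, Q = 1111.875.
dQ/dP = −0.17·3357e^(−0.17P) = −0.17Q = -189.019.
ε = (dQ/dP)(P/Q) = (-189.019)(6.5/1111.875).

-1.105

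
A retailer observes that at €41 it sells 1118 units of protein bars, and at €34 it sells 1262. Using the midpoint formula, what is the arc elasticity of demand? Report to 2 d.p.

-0.65

ΔQ = 1262 − 1118 = 144; ΔP = 34 − 41 = -7.
Midpoints: P̄ = 37.50, Q̄ = 1190.0.
ε = (ΔQ/ΔP)(P̄/Q̄) = (144/-7)(37.50/1190.0).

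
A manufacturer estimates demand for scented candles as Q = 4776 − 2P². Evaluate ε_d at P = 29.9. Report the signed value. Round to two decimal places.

-1.20

At P = 29.9, Q = 2987.980.
dQ/dP = −4P = -119.600.
ε = (dQ/dP)(P/Q) = (-119.600)(29.9/2987.980).
|ε| > 1, so demand is elastic at this price.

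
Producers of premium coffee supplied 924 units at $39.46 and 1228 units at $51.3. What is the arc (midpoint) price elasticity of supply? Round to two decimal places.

ΔQ = 1228 − 924 = 304; ΔP = 51.3 − 39.46 = 11.84.
Midpoints: P̄ = 45.38, Q̄ = 1076.0.
ε_s = (ΔQ/ΔP)(P̄/Q̄) = (304/11.84)(45.38/1076.0).

1.08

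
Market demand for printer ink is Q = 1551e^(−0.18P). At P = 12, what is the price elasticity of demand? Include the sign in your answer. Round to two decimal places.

-2.16

At P = 12, Q = 178.869.
dQ/dP = −0.18·1551e^(−0.18P) = −0.18Q = -32.196.
ε = (dQ/dP)(P/Q) = (-32.196)(12/178.869).
|ε| > 1, so demand is elastic at this price.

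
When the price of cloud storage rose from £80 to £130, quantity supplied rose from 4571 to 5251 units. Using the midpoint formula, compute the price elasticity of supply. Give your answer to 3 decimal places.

ΔQ = 5251 − 4571 = 680; ΔP = 130 − 80 = 50.
Midpoints: P̄ = 105.00, Q̄ = 4911.0.
ε_s = (ΔQ/ΔP)(P̄/Q̄) = (680/50)(105.00/4911.0).

0.291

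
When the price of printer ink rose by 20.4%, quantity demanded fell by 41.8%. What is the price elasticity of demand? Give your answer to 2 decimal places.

-2.05

ε = %ΔQ / %ΔP = (-41.8)/(20.4) = -2.049.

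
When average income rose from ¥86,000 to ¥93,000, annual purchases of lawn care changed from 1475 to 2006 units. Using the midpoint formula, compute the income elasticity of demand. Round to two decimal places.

ΔQ = 531, ΔI = 7000. Midpoints: Ī = 89,500, Q̄ = 1740.5.
ε_I = (ΔQ/ΔI)(Ī/Q̄) = (531/7000)(89500/1740.5).
ε_I > 0, so the good is normal.

3.90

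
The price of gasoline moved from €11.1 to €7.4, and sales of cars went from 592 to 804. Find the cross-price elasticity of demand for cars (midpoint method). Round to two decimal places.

-0.76

ΔQ_x = 804 − 592 = 212; ΔP_y = 7.4 − 11.1 = -3.7.
Midpoints: P̄_y = 9.25, Q̄_x = 698.0.
ε_xy = (ΔQ_x/ΔP_y)(P̄_y/Q̄_x) = (212/-3.7)(9.25/698.0).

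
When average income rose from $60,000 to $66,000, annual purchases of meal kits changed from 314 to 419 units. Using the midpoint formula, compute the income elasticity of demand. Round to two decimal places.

ΔQ = 105, ΔI = 6000. Midpoints: Ī = 63,000, Q̄ = 366.5.
ε_I = (ΔQ/ΔI)(Ī/Q̄) = (105/6000)(63000/366.5).

3.01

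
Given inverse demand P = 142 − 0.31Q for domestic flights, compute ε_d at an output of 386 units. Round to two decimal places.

-0.19

At Q = 386, P = 142 − 0.31(386) = 22.34.
dP/dQ = −0.31, so dQ/dP = 1/(−0.31) = -3.226.
ε = (dQ/dP)(P/Q) = (-3.226)(22.34/386).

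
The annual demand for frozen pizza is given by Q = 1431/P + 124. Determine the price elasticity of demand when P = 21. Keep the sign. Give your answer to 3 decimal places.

At P = 21, Q = 192.143.
dQ/dP = −1431/P² = -3.245.
ε = (dQ/dP)(P/Q) = (-3.245)(21/192.143).
|ε| < 1, so demand is inelastic at this price.

-0.355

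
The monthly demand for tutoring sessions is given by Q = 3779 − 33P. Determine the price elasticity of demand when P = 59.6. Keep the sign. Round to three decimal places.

-1.085

At P = 59.6, Q = 1812.200.
dQ/dP = −33.
ε = (dQ/dP)(P/Q) = (-33)(59.6/1812.200).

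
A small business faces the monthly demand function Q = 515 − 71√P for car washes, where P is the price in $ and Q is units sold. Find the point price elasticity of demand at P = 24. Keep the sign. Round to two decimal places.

At P = 24, Q = 167.172.
dQ/dP = −71/(2√P) = -7.246.
ε = (dQ/dP)(P/Q) = (-7.246)(24/167.172).
|ε| > 1, so demand is elastic at this price.

-1.04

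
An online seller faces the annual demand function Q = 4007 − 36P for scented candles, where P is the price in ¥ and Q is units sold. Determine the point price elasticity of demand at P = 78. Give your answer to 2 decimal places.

At P = 78, Q = 1199.
dQ/dP = −36.
ε = (dQ/dP)(P/Q) = (-36)(78/1199).

-2.34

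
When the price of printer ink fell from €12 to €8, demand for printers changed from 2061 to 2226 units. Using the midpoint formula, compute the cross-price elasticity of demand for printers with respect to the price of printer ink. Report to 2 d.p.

ΔQ_x = 2226 − 2061 = 165; ΔP_y = 8 − 12 = -4.
Midpoints: P̄_y = 10.00, Q̄_x = 2143.5.
ε_xy = (ΔQ_x/ΔP_y)(P̄_y/Q̄_x) = (165/-4)(10.00/2143.5).

-0.19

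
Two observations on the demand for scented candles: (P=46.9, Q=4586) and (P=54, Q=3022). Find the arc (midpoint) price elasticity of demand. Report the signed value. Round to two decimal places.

ΔQ = 3022 − 4586 = -1564; ΔP = 54 − 46.9 = 7.1.
Midpoints: P̄ = 50.45, Q̄ = 3804.0.
ε = (ΔQ/ΔP)(P̄/Q̄) = (-1564/7.1)(50.45/3804.0).

-2.92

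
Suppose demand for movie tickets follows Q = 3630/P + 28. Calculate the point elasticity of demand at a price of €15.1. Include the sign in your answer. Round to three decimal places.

-0.896

At P = 15.1, Q = 268.397.
dQ/dP = −3630/P² = -15.920.
ε = (dQ/dP)(P/Q) = (-15.920)(15.1/268.397).
|ε| < 1, so demand is inelastic at this price.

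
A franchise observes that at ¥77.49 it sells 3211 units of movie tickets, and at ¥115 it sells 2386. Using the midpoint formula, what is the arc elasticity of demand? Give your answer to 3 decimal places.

-0.756

ΔQ = 2386 − 3211 = -825; ΔP = 115 − 77.49 = 37.51.
Midpoints: P̄ = 96.25, Q̄ = 2798.5.
ε = (ΔQ/ΔP)(P̄/Q̄) = (-825/37.51)(96.25/2798.5).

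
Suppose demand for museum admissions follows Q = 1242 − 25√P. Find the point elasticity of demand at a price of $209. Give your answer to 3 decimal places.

At P = 209, Q = 880.579.
dQ/dP = −25/(2√P) = -0.865.
ε = (dQ/dP)(P/Q) = (-0.865)(209/880.579).

-0.205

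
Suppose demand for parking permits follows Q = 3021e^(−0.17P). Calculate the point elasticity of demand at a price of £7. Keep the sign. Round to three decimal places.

-1.190

At P = 7, Q = 919.052.
dQ/dP = −0.17·3021e^(−0.17P) = −0.17Q = -156.239.
ε = (dQ/dP)(P/Q) = (-156.239)(7/919.052).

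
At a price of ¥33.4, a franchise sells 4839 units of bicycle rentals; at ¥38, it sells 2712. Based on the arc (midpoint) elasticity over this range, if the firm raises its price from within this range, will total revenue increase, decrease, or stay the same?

Arc ε = (-2127/4.6)(35.70/3775.5) ≈ -4.372.
|ε| = 4.37 > 1, so demand is elastic. A price rise therefore reduces total revenue.

decrease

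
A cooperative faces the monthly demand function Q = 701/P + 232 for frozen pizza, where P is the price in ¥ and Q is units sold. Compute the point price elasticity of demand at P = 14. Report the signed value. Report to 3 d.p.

At P = 14, Q = 282.071.
dQ/dP = −701/P² = -3.577.
ε = (dQ/dP)(P/Q) = (-3.577)(14/282.071).

-0.178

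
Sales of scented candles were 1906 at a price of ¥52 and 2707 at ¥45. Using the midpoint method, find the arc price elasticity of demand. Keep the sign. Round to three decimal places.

-2.406

ΔQ = 2707 − 1906 = 801; ΔP = 45 − 52 = -7.
Midpoints: P̄ = 48.50, Q̄ = 2306.5.
ε = (ΔQ/ΔP)(P̄/Q̄) = (801/-7)(48.50/2306.5).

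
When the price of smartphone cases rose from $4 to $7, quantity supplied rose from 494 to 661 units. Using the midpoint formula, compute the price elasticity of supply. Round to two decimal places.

0.53

ΔQ = 661 − 494 = 167; ΔP = 7 − 4 = 3.
Midpoints: P̄ = 5.50, Q̄ = 577.5.
ε_s = (ΔQ/ΔP)(P̄/Q̄) = (167/3)(5.50/577.5).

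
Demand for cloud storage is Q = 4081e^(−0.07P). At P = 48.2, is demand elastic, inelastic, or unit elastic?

elastic

Q = 139.784, dQ/dP = -9.785.
ε = (dQ/dP)(P/Q) ≈ -3.374.
|ε| = 3.37 > 1.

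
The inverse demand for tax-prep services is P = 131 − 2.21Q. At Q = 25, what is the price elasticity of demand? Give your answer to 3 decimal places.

At Q = 25, P = 131 − 2.21(25) = 75.75.
dP/dQ = −2.21, so dQ/dP = 1/(−2.21) = -0.452.
ε = (dQ/dP)(P/Q) = (-0.452)(75.75/25).

-1.371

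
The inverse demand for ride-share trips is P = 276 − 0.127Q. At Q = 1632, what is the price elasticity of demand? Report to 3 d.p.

-0.332

At Q = 1632, P = 276 − 0.127(1632) = 68.74.
dP/dQ = −0.127, so dQ/dP = 1/(−0.127) = -7.874.
ε = (dQ/dP)(P/Q) = (-7.874)(68.74/1632).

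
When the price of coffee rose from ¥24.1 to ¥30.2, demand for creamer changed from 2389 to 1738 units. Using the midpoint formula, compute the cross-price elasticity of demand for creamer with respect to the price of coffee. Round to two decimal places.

-1.40

ΔQ_x = 1738 − 2389 = -651; ΔP_y = 30.2 − 24.1 = 6.1.
Midpoints: P̄_y = 27.15, Q̄_x = 2063.5.
ε_xy = (ΔQ_x/ΔP_y)(P̄_y/Q̄_x) = (-651/6.1)(27.15/2063.5).
ε_xy < 0, so the goods are complements.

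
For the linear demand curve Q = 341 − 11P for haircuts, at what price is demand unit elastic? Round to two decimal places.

For linear demand Q = a − bP, ε = −bP/(a − bP). |ε| = 1 when bP = a − bP, i.e. P = a/(2b).
P = 341/(2·11) = 341/22 = 15.5000.

15.50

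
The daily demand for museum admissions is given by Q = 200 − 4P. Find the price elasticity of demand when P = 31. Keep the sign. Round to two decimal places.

-1.63

At P = 31, Q = 76.
dQ/dP = −4.
ε = (dQ/dP)(P/Q) = (-4)(31/76).
|ε| > 1, so demand is elastic at this price.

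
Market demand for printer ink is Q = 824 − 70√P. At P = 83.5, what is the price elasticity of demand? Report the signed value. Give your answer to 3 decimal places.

-1.735

At P = 83.5, Q = 184.352.
dQ/dP = −70/(2√P) = -3.830.
ε = (dQ/dP)(P/Q) = (-3.830)(83.5/184.352).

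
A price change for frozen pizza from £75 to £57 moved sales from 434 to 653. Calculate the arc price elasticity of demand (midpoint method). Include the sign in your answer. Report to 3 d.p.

-1.477

ΔQ = 653 − 434 = 219; ΔP = 57 − 75 = -18.
Midpoints: P̄ = 66.00, Q̄ = 543.5.
ε = (ΔQ/ΔP)(P̄/Q̄) = (219/-18)(66.00/543.5).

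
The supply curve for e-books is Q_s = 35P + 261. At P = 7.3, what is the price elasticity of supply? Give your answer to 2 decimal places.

0.49

At P = 7.3, Q_s = 516.50.
dQ_s/dP = 35.
ε_s = (dQ_s/dP)(P/Q_s) = (35)(7.3/516.50).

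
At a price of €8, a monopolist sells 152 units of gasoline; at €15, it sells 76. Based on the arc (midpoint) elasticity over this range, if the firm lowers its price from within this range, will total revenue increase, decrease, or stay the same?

Arc ε = (-76/7)(11.50/114.0) ≈ -1.095.
|ε| = 1.10 > 1, so demand is elastic. A price cut therefore raises total revenue.

increase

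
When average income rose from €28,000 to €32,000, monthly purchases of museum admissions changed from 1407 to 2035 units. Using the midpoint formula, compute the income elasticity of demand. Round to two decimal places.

ΔQ = 628, ΔI = 4000. Midpoints: Ī = 30,000, Q̄ = 1721.0.
ε_I = (ΔQ/ΔI)(Ī/Q̄) = (628/4000)(30000/1721.0).
ε_I > 0, so the good is normal.

2.74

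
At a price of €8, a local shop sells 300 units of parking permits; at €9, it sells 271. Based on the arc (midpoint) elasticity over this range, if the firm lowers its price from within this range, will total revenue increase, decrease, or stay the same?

Arc ε = (-29/1)(8.50/285.5) ≈ -0.863.
|ε| = 0.86 < 1, so demand is inelastic. A price cut therefore reduces total revenue.

decrease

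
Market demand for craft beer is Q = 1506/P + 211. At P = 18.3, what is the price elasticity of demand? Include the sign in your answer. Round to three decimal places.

-0.281

At P = 18.3, Q = 293.295.
dQ/dP = −1506/P² = -4.497.
ε = (dQ/dP)(P/Q) = (-4.497)(18.3/293.295).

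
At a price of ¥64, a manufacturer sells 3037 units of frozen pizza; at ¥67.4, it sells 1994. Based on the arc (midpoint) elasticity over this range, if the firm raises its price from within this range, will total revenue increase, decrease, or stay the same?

decrease

Arc ε = (-1043/3.4)(65.70/2515.5) ≈ -8.012.
|ε| = 8.01 > 1, so demand is elastic. A price rise therefore reduces total revenue.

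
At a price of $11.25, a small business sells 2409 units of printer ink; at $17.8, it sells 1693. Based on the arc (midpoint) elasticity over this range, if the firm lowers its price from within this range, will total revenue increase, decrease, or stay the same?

decrease

Arc ε = (-716/6.55)(14.53/2051.0) ≈ -0.774.
|ε| = 0.77 < 1, so demand is inelastic. A price cut therefore reduces total revenue.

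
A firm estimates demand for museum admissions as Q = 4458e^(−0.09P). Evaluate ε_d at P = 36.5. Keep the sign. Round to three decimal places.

At P = 36.5, Q = 166.910.
dQ/dP = −0.09·4458e^(−0.09P) = −0.09Q = -15.022.
ε = (dQ/dP)(P/Q) = (-15.022)(36.5/166.910).
|ε| > 1, so demand is elastic at this price.

-3.285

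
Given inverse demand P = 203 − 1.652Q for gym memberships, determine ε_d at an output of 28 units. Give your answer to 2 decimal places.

At Q = 28, P = 203 − 1.652(28) = 156.74.
dP/dQ = −1.652, so dQ/dP = 1/(−1.652) = -0.605.
ε = (dQ/dP)(P/Q) = (-0.605)(156.74/28).

-3.39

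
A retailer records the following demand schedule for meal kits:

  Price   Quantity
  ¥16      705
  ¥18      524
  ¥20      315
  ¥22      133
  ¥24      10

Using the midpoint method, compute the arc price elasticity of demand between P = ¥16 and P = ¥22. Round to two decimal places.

-4.32

At P = 16, Q = 705; at P = 22, Q = 133.
ΔQ = -572, ΔP = 6. Midpoints: P̄ = 19.00, Q̄ = 419.0.
ε = (ΔQ/ΔP)(P̄/Q̄) = (-572/6)(19.00/419.0).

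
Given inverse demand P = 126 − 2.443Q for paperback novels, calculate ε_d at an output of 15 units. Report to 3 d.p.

-2.438

At Q = 15, P = 126 − 2.443(15) = 89.35.
dP/dQ = −2.443, so dQ/dP = 1/(−2.443) = -0.409.
ε = (dQ/dP)(P/Q) = (-0.409)(89.35/15).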